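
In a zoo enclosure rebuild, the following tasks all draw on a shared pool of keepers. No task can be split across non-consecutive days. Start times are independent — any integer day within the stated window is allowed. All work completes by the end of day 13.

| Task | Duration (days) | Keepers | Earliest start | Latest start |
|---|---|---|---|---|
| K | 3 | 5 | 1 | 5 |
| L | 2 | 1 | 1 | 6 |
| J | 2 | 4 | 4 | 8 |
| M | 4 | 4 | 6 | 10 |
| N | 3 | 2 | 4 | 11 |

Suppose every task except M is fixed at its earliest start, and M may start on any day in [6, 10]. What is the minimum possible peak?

M@6: d1:6  d2:6  d3:5  d4:6  d5:6  d6:6  d7:4  d8:4  d9:4  d10:0  d11:0  d12:0  d13:0 → peak 6
M@7: d1:6  d2:6  d3:5  d4:6  d5:6  d6:2  d7:4  d8:4  d9:4  d10:4  d11:0  d12:0  d13:0 → peak 6
M@8: d1:6  d2:6  d3:5  d4:6  d5:6  d6:2  d7:0  d8:4  d9:4  d10:4  d11:4  d12:0  d13:0 → peak 6
M@9: d1:6  d2:6  d3:5  d4:6  d5:6  d6:2  d7:0  d8:0  d9:4  d10:4  d11:4  d12:4  d13:0 → peak 6
M@10: d1:6  d2:6  d3:5  d4:6  d5:6  d6:2  d7:0  d8:0  d9:0  d10:4  d11:4  d12:4  d13:4 → peak 6
Best is M@6, peak 6.

6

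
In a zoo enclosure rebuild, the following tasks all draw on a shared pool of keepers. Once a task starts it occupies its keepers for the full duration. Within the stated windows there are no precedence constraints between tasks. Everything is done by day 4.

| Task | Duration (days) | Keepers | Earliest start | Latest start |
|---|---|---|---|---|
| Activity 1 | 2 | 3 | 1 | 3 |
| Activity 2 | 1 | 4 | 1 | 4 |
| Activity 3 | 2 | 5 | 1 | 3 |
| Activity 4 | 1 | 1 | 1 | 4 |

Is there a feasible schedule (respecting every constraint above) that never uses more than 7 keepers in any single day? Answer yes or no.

yes

Schedule Activity 1@1, Activity 2@1, Activity 3@3, Activity 4@2: d1:7  d2:4  d3:5  d4:5 — peak 7 ≤ 7.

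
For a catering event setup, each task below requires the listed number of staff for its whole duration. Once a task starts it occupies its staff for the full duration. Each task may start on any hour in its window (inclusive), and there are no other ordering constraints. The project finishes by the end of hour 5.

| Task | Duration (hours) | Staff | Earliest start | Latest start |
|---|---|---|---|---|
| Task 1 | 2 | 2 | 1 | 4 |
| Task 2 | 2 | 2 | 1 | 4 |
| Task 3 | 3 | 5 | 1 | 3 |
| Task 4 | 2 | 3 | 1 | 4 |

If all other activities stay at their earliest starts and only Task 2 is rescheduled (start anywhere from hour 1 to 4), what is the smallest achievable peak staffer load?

Task 2@1: h1:12  h2:12  h3:5  h4:0  h5:0 → peak 12
Task 2@2: h1:10  h2:12  h3:7  h4:0  h5:0 → peak 12
Task 2@3: h1:10  h2:10  h3:7  h4:2  h5:0 → peak 10
Task 2@4: h1:10  h2:10  h3:5  h4:2  h5:2 → peak 10
Best is Task 2@3, peak 10.

10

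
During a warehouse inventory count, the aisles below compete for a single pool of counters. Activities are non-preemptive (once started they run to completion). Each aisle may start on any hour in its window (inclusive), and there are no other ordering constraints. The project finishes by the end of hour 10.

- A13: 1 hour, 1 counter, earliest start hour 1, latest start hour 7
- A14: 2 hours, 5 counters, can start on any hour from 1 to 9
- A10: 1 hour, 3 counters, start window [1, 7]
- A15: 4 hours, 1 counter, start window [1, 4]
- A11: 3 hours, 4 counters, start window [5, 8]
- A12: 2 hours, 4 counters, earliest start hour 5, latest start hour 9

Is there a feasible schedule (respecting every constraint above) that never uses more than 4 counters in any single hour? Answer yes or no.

The minimum achievable peak is 5; 4 < 5, so no feasible schedule stays within the cap.

no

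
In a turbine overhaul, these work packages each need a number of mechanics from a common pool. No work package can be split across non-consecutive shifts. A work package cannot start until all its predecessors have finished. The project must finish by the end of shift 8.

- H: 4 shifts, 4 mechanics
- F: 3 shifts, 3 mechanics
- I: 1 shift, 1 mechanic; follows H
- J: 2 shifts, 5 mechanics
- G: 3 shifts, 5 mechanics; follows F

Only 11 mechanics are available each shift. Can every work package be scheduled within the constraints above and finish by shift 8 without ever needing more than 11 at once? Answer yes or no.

Schedule H@1, F@1, I@5, J@4, G@6: s1:7  s2:7  s3:7  s4:9  s5:6  s6:5  s7:5  s8:5 — peak 9 ≤ 11.

yes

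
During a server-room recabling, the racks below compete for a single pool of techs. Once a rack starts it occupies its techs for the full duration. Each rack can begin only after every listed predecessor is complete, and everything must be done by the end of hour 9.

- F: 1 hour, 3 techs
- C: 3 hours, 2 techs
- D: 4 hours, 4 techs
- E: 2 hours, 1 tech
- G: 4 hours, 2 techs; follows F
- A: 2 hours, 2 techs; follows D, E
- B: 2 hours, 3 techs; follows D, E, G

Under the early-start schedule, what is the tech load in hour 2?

9

At early start, hour 2 has: C, D, E, G.
Demand: 2 + 4 + 1 + 2 = 9.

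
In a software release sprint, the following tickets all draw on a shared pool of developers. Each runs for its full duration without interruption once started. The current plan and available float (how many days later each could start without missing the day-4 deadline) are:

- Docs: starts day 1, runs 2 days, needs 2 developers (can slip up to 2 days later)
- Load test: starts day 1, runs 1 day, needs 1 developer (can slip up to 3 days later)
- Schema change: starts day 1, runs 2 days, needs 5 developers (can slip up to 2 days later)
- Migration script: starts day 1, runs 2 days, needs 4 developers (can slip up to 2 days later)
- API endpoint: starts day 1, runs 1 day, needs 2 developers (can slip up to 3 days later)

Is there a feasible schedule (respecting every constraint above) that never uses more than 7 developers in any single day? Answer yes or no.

yes

Schedule Docs@1, Load test@1, Schema change@3, Migration script@1, API endpoint@3: d1:7  d2:6  d3:7  d4:5 — peak 7 ≤ 7.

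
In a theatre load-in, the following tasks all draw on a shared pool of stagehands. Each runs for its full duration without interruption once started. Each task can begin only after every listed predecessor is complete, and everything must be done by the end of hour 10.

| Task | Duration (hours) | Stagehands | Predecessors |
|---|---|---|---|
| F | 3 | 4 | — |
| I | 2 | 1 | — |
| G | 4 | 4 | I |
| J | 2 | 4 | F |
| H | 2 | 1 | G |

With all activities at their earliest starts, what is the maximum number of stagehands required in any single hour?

8

Early-start schedule: F@1, I@1, G@3, J@4, H@7.
Load per hour: hour 1: 5, hour 2: 5, hour 3: 8, hour 4: 8, hour 5: 8, hour 6: 4, hour 7: 1, hour 8: 1, hour 9: 0, hour 10: 0.
Peak is 8.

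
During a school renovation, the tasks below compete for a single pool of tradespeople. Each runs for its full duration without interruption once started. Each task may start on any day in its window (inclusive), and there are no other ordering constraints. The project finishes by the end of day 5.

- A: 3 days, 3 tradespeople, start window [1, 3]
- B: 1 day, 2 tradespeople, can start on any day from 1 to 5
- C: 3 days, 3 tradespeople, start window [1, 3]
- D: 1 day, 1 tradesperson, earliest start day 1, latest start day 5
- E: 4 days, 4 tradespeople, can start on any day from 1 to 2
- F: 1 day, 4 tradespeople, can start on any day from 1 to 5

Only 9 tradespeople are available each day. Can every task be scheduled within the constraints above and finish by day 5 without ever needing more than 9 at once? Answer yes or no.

no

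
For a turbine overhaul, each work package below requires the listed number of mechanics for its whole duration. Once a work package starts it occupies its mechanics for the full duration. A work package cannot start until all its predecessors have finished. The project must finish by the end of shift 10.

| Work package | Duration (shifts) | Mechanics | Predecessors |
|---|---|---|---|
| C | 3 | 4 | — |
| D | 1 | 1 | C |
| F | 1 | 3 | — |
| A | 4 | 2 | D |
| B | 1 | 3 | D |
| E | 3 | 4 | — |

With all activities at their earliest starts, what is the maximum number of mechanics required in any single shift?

11

Early-start schedule: C@1, D@4, F@1, A@5, B@5, E@1.
Load per shift: shift 1: 11, shift 2: 8, shift 3: 8, shift 4: 1, shift 5: 5, shift 6: 2, shift 7: 2, shift 8: 2, shift 9: 0, shift 10: 0.
Peak is 11.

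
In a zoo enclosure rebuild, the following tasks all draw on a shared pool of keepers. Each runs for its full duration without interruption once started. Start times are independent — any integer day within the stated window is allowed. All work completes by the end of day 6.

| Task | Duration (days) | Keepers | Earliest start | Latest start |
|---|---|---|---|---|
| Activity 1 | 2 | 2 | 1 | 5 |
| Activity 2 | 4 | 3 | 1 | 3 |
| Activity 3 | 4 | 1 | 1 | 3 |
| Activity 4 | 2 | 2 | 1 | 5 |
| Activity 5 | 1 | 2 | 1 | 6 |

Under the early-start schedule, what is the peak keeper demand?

10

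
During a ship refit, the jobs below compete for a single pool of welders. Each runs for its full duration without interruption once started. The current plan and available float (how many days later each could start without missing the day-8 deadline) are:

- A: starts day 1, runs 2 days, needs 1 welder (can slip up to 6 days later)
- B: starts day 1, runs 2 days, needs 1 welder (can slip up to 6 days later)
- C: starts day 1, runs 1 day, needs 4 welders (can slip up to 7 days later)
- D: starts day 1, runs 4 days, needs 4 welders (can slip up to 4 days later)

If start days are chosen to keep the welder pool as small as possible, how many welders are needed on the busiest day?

Early-start (A@1, B@1, C@1, D@1) gives peak 10: d1:10  d2:6  d3:4  d4:4  d5:0  d6:0  d7:0  d8:0.
Shift C→3, D→4.
Schedule A@1, B@1, C@3, D@4: d1:2  d2:2  d3:4  d4:4  d5:4  d6:4  d7:4  d8:0 — peak 4.

4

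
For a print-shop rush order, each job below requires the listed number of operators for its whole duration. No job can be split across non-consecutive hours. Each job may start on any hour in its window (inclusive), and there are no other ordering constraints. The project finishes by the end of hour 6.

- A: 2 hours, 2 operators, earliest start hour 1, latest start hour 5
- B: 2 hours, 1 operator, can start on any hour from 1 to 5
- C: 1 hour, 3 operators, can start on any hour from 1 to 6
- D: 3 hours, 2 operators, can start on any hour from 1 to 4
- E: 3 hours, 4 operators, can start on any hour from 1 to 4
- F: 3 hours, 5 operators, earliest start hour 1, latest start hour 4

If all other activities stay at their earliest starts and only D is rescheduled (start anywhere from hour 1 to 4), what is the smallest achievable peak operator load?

15

D@1: h1:17  h2:14  h3:11  h4:0  h5:0  h6:0 → peak 17
D@2: h1:15  h2:14  h3:11  h4:2  h5:0  h6:0 → peak 15
D@3: h1:15  h2:12  h3:11  h4:2  h5:2  h6:0 → peak 15
D@4: h1:15  h2:12  h3:9  h4:2  h5:2  h6:2 → peak 15
Best is D@2, peak 15.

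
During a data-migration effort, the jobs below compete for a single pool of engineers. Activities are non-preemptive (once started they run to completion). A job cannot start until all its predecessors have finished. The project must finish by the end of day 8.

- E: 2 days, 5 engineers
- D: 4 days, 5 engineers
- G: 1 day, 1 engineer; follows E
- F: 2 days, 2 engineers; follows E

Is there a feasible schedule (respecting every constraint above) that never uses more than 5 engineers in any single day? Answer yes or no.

Schedule E@1, D@3, G@7, F@7: d1:5  d2:5  d3:5  d4:5  d5:5  d6:5  d7:3  d8:2 — peak 5 ≤ 5.

yes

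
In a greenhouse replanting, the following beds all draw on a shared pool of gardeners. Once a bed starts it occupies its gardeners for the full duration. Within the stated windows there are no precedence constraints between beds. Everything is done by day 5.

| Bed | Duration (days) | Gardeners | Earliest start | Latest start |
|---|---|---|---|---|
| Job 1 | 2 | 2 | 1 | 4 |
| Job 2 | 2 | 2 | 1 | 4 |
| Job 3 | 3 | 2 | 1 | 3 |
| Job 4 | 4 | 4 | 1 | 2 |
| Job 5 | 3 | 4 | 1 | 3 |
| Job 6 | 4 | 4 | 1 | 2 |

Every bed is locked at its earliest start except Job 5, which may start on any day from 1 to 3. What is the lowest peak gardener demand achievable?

Job 5@1: d1:18  d2:18  d3:14  d4:8  d5:0 → peak 18
Job 5@2: d1:14  d2:18  d3:14  d4:12  d5:0 → peak 18
Job 5@3: d1:14  d2:14  d3:14  d4:12  d5:4 → peak 14
Best is Job 5@3, peak 14.

14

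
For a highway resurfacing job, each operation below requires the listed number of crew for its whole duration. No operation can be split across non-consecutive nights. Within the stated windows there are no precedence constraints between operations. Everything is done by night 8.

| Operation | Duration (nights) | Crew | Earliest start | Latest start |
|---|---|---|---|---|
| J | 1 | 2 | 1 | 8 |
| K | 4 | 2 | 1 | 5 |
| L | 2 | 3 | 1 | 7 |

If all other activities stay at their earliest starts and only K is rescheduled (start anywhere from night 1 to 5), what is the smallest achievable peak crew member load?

5

K@1: n1:7  n2:5  n3:2  n4:2  n5:0  n6:0  n7:0  n8:0 → peak 7
K@2: n1:5  n2:5  n3:2  n4:2  n5:2  n6:0  n7:0  n8:0 → peak 5
K@3: n1:5  n2:3  n3:2  n4:2  n5:2  n6:2  n7:0  n8:0 → peak 5
K@4: n1:5  n2:3  n3:0  n4:2  n5:2  n6:2  n7:2  n8:0 → peak 5
K@5: n1:5  n2:3  n3:0  n4:0  n5:2  n6:2  n7:2  n8:2 → peak 5
Best is K@2, peak 5.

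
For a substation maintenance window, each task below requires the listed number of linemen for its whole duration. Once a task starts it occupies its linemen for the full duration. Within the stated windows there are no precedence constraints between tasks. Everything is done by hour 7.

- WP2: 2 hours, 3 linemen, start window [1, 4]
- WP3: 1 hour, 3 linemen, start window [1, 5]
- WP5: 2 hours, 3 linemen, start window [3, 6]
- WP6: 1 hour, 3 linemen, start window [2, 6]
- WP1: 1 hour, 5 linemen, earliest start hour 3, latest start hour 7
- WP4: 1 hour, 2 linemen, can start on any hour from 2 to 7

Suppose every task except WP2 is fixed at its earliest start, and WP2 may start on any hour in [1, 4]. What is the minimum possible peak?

8

WP2@1: h1:6  h2:8  h3:8  h4:3  h5:0  h6:0  h7:0 → peak 8
WP2@2: h1:3  h2:8  h3:11  h4:3  h5:0  h6:0  h7:0 → peak 11
WP2@3: h1:3  h2:5  h3:11  h4:6  h5:0  h6:0  h7:0 → peak 11
WP2@4: h1:3  h2:5  h3:8  h4:6  h5:3  h6:0  h7:0 → peak 8
Best is WP2@1, peak 8.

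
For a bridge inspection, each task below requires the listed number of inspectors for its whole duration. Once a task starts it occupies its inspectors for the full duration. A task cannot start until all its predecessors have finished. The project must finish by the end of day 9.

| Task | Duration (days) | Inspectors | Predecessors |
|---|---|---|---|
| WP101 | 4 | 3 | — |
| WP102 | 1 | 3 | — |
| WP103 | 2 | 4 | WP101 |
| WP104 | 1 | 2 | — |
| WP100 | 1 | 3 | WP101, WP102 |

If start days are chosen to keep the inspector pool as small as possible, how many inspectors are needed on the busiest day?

4

Early-start (WP101@1, WP102@1, WP103@5, WP104@1, WP100@5) gives peak 8: d1:8  d2:3  d3:3  d4:3  d5:7  d6:4  d7:0  d8:0  d9:0.
Shift WP102→5, WP103→6, WP104→8, WP100→9.
Schedule WP101@1, WP102@5, WP103@6, WP104@8, WP100@9: d1:3  d2:3  d3:3  d4:3  d5:3  d6:4  d7:4  d8:2  d9:3 — peak 4.
Total inspector-days = 28 over 9 days ⇒ peak ≥ ⌈28/9⌉ = 4, so 4 is optimal.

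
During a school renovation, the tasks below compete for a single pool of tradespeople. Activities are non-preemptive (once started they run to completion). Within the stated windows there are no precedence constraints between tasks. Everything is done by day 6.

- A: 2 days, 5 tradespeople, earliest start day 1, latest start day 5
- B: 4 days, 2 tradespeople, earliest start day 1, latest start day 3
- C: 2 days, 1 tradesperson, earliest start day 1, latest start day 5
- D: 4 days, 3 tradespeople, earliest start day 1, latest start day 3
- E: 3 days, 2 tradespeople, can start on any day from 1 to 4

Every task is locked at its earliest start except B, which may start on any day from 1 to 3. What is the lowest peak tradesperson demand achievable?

B@1: d1:13  d2:13  d3:7  d4:5  d5:0  d6:0 → peak 13
B@2: d1:11  d2:13  d3:7  d4:5  d5:2  d6:0 → peak 13
B@3: d1:11  d2:11  d3:7  d4:5  d5:2  d6:2 → peak 11
Best is B@3, peak 11.

11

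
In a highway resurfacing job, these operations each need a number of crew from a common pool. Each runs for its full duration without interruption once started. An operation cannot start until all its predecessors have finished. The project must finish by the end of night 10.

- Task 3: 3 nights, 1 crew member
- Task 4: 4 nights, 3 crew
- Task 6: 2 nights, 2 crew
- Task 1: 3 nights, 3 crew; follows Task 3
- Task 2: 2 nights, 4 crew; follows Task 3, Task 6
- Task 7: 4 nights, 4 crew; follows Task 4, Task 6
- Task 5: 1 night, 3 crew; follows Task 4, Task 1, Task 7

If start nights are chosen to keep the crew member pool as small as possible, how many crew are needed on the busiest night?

7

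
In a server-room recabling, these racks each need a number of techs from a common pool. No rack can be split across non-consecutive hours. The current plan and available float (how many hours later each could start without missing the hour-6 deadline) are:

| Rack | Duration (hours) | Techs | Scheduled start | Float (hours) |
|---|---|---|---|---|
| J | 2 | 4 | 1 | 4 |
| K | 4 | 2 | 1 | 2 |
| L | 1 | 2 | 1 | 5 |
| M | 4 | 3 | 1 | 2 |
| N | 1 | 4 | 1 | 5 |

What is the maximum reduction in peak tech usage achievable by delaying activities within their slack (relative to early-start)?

8

Early-start peak: h1:15  h2:9  h3:5  h4:5  h5:0  h6:0 ⇒ 15.
Leveled (J@1, K@1, L@3, M@3, N@5): h1:6  h2:6  h3:7  h4:5  h5:7  h6:3 ⇒ 7.
Reduction 15 − 7 = 8.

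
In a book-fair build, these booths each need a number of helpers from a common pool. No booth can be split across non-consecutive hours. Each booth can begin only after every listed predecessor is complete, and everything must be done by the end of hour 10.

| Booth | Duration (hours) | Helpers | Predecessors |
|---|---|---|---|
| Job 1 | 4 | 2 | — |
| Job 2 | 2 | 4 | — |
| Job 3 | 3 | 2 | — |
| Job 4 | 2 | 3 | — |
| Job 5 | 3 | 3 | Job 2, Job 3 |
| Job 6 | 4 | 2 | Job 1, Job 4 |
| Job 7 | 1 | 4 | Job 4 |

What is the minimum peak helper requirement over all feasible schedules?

Early-start (Job 1@1, Job 2@1, Job 3@1, Job 4@1, Job 5@4, Job 6@5, Job 7@3) gives peak 11: h1:11  h2:11  h3:8  h4:5  h5:5  h6:5  h7:2  h8:2  h9:0  h10:0.
Shift Job 3→3, Job 4→5, Job 5→6, Job 6→7, Job 7→9.
Schedule Job 1@1, Job 2@1, Job 3@3, Job 4@5, Job 5@6, Job 6@7, Job 7@9: h1:6  h2:6  h3:4  h4:4  h5:5  h6:6  h7:5  h8:5  h9:6  h10:2 — peak 6.

6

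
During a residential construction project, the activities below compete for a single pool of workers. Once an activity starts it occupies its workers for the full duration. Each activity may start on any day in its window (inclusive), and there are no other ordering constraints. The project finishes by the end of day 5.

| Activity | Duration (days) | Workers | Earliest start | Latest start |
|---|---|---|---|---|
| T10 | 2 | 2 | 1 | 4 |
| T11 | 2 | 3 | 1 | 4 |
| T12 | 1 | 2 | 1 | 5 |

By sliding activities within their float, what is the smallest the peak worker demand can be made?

3

Early-start (T10@1, T11@1, T12@1) gives peak 7: d1:7  d2:5  d3:0  d4:0  d5:0.
Shift T11→3, T12→5.
Schedule T10@1, T11@3, T12@5: d1:2  d2:2  d3:3  d4:3  d5:2 — peak 3.
Total worker-days = 12 over 5 days ⇒ peak ≥ ⌈12/5⌉ = 3, so 3 is optimal.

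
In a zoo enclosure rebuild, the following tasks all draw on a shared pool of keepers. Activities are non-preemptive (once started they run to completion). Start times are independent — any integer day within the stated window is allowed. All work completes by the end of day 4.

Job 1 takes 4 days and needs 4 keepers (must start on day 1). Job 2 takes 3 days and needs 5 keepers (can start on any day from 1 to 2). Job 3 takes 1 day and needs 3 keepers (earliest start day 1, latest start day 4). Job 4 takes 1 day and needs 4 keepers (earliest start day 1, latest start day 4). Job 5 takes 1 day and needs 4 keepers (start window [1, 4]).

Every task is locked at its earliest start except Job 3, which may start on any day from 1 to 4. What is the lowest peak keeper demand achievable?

Job 3@1: d1:20  d2:9  d3:9  d4:4 → peak 20
Job 3@2: d1:17  d2:12  d3:9  d4:4 → peak 17
Job 3@3: d1:17  d2:9  d3:12  d4:4 → peak 17
Job 3@4: d1:17  d2:9  d3:9  d4:7 → peak 17
Best is Job 3@2, peak 17.

17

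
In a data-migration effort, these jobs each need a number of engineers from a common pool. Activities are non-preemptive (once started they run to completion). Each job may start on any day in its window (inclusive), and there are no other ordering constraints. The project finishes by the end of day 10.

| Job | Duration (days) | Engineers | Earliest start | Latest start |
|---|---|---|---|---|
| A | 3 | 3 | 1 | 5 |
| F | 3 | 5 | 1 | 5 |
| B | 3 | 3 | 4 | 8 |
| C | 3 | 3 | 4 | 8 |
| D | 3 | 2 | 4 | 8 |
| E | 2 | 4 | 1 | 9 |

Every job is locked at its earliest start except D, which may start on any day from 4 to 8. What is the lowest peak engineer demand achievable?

12

D@4: d1:12  d2:12  d3:8  d4:8  d5:8  d6:8  d7:0  d8:0  d9:0  d10:0 → peak 12
D@5: d1:12  d2:12  d3:8  d4:6  d5:8  d6:8  d7:2  d8:0  d9:0  d10:0 → peak 12
D@6: d1:12  d2:12  d3:8  d4:6  d5:6  d6:8  d7:2  d8:2  d9:0  d10:0 → peak 12
D@7: d1:12  d2:12  d3:8  d4:6  d5:6  d6:6  d7:2  d8:2  d9:2  d10:0 → peak 12
D@8: d1:12  d2:12  d3:8  d4:6  d5:6  d6:6  d7:0  d8:2  d9:2  d10:2 → peak 12
Best is D@4, peak 12.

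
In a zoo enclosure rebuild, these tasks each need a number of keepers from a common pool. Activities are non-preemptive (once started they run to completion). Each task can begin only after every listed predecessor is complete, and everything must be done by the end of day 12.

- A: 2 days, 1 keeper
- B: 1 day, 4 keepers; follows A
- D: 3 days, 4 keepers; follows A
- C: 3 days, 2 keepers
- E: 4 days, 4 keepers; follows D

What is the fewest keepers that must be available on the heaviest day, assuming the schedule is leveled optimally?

4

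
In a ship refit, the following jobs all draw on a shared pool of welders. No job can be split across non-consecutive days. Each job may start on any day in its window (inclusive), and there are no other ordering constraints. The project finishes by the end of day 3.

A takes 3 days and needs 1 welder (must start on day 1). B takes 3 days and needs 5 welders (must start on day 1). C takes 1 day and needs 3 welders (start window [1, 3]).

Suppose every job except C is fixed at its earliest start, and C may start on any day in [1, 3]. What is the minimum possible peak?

C@1: d1:9  d2:6  d3:6 → peak 9
C@2: d1:6  d2:9  d3:6 → peak 9
C@3: d1:6  d2:6  d3:9 → peak 9
Best is C@1, peak 9.

9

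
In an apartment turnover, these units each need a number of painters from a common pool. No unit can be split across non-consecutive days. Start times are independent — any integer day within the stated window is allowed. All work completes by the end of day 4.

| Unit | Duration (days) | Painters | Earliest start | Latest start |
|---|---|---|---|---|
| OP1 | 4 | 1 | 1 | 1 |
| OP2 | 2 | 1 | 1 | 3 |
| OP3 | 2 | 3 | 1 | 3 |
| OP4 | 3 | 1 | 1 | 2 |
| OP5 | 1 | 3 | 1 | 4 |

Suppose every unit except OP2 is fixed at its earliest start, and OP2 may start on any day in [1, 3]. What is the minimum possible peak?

8

OP2@1: d1:9  d2:6  d3:2  d4:1 → peak 9
OP2@2: d1:8  d2:6  d3:3  d4:1 → peak 8
OP2@3: d1:8  d2:5  d3:3  d4:2 → peak 8
Best is OP2@2, peak 8.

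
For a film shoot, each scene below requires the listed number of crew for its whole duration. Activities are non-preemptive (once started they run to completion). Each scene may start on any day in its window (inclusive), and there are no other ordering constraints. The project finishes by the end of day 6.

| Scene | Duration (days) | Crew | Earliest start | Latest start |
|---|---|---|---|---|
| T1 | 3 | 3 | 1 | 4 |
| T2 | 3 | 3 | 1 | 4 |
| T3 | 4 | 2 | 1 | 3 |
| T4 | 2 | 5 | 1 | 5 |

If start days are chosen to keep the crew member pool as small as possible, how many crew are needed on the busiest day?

8

Early-start (T1@1, T2@1, T3@1, T4@1) gives peak 13: d1:13  d2:13  d3:8  d4:2  d5:0  d6:0.
Shift T4→4.
Schedule T1@1, T2@1, T3@1, T4@4: d1:8  d2:8  d3:8  d4:7  d5:5  d6:0 — peak 8.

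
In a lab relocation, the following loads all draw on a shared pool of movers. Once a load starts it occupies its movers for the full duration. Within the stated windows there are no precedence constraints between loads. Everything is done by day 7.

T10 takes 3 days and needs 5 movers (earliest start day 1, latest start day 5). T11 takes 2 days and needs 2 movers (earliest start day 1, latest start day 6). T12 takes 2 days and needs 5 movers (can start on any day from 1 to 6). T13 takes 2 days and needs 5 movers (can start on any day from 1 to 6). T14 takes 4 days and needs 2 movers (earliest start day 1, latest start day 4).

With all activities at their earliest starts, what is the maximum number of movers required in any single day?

19

Early-start schedule: T10@1, T11@1, T12@1, T13@1, T14@1.
Load per day: day 1: 19, day 2: 19, day 3: 7, day 4: 2, day 5: 0, day 6: 0, day 7: 0.
Peak is 19.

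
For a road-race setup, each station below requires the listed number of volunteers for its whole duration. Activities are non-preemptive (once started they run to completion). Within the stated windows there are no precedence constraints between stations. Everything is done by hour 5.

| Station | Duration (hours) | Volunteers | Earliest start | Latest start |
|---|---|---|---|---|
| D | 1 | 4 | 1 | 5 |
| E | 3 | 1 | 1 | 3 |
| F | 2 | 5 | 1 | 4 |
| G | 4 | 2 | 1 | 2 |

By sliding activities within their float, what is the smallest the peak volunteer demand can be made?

7

Early-start (D@1, E@1, F@1, G@1) gives peak 12: h1:12  h2:8  h3:3  h4:2  h5:0.
Shift F→4.
Schedule D@1, E@1, F@4, G@1: h1:7  h2:3  h3:3  h4:7  h5:5 — peak 7.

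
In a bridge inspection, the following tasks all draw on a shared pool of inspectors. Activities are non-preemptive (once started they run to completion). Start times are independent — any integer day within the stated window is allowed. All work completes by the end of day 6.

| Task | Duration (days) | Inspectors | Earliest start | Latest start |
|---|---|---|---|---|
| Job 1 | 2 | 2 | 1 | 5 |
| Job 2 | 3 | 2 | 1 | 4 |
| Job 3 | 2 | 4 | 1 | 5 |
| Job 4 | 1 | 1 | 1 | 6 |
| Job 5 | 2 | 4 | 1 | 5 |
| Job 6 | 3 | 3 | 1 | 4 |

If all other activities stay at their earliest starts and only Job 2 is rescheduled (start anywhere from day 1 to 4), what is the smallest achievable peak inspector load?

14

Job 2@1: d1:16  d2:15  d3:5  d4:0  d5:0  d6:0 → peak 16
Job 2@2: d1:14  d2:15  d3:5  d4:2  d5:0  d6:0 → peak 15
Job 2@3: d1:14  d2:13  d3:5  d4:2  d5:2  d6:0 → peak 14
Job 2@4: d1:14  d2:13  d3:3  d4:2  d5:2  d6:2 → peak 14
Best is Job 2@3, peak 14.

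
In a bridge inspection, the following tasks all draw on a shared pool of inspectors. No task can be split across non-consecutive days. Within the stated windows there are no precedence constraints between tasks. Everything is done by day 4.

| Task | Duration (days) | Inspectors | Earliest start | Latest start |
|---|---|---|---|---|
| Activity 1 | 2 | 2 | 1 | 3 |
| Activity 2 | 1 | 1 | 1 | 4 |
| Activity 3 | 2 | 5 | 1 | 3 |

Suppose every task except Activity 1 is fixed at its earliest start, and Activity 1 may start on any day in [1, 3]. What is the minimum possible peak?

6

Activity 1@1: d1:8  d2:7  d3:0  d4:0 → peak 8
Activity 1@2: d1:6  d2:7  d3:2  d4:0 → peak 7
Activity 1@3: d1:6  d2:5  d3:2  d4:2 → peak 6
Best is Activity 1@3, peak 6.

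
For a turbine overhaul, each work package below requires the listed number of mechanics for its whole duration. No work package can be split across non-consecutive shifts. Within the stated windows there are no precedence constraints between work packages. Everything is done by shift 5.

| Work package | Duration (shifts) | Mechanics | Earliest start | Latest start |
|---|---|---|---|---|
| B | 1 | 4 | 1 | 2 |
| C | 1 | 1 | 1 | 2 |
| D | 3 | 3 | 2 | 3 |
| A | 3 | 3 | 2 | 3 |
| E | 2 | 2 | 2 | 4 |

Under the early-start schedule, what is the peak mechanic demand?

8

Early-start schedule: B@1, C@1, D@2, A@2, E@2.
Load per shift: shift 1: 5, shift 2: 8, shift 3: 8, shift 4: 6, shift 5: 0.
Peak is 8.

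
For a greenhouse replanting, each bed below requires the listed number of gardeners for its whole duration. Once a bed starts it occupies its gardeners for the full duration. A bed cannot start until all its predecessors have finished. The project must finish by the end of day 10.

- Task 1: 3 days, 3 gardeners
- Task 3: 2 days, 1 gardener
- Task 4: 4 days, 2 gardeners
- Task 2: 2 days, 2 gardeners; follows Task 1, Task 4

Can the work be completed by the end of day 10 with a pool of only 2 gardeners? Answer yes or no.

no

Total gardener-days = 23; over 10 days the average is 23/10 > 2, so some day must exceed 2.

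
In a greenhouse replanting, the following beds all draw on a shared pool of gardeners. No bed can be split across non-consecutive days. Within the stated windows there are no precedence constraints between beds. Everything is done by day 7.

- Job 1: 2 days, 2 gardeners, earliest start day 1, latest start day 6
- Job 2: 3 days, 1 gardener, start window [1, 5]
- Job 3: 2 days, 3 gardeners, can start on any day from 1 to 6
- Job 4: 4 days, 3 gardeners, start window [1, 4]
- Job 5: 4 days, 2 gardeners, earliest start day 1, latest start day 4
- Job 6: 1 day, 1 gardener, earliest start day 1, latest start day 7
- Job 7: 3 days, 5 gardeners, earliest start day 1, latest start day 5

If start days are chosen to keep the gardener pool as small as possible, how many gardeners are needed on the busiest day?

Early-start (Job 1@1, Job 2@1, Job 3@1, Job 4@1, Job 5@1, Job 6@1, Job 7@1) gives peak 17: d1:17  d2:16  d3:11  d4:5  d5:0  d6:0  d7:0.
Shift Job 1→3, Job 5→4, Job 6→3, Job 7→5.
Schedule Job 1@3, Job 2@1, Job 3@1, Job 4@1, Job 5@4, Job 6@3, Job 7@5: d1:7  d2:7  d3:7  d4:7  d5:7  d6:7  d7:7 — peak 7.
Total gardener-days = 49 over 7 days ⇒ peak ≥ ⌈49/7⌉ = 7, so 7 is optimal.

7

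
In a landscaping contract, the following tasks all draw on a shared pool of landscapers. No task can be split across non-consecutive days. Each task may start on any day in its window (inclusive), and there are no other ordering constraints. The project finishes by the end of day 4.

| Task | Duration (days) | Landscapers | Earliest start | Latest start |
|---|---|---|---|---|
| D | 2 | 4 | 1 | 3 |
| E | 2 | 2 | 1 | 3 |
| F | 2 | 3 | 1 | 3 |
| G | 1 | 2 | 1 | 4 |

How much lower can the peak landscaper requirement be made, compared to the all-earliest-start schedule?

Early-start peak: d1:11  d2:9  d3:0  d4:0 ⇒ 11.
Leveled (D@1, E@1, F@3, G@3): d1:6  d2:6  d3:5  d4:3 ⇒ 6.
Reduction 11 − 6 = 5.

5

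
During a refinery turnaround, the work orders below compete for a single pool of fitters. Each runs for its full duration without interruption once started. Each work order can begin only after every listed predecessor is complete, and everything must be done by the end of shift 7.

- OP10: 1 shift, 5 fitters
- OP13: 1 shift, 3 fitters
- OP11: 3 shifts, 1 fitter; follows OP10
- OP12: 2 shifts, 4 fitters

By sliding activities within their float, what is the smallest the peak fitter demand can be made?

5

Early-start (OP10@1, OP13@1, OP11@2, OP12@1) gives peak 12: s1:12  s2:5  s3:1  s4:1  s5:0  s6:0  s7:0.
Shift OP13→2, OP12→3.
Schedule OP10@1, OP13@2, OP11@2, OP12@3: s1:5  s2:4  s3:5  s4:5  s5:0  s6:0  s7:0 — peak 5.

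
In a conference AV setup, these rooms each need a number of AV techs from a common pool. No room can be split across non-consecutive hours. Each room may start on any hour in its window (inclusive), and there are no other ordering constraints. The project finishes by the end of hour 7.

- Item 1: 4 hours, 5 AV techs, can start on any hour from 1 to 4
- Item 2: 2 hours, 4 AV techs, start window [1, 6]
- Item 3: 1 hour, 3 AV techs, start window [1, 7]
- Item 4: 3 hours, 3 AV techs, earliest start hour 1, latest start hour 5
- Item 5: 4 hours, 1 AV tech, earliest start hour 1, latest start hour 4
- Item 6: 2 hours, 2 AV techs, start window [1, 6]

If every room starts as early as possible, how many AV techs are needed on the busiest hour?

18

Early-start schedule: Item 1@1, Item 2@1, Item 3@1, Item 4@1, Item 5@1, Item 6@1.
Load per hour: hour 1: 18, hour 2: 15, hour 3: 9, hour 4: 6, hour 5: 0, hour 6: 0, hour 7: 0.
Peak is 18.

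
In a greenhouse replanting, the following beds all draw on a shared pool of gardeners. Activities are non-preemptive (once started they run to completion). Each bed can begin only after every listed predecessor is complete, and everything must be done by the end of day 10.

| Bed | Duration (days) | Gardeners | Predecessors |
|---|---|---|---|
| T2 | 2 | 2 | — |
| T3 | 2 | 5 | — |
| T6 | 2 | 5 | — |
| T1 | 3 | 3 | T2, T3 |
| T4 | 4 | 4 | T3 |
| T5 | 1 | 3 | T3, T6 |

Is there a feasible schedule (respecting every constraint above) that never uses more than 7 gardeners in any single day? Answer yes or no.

yes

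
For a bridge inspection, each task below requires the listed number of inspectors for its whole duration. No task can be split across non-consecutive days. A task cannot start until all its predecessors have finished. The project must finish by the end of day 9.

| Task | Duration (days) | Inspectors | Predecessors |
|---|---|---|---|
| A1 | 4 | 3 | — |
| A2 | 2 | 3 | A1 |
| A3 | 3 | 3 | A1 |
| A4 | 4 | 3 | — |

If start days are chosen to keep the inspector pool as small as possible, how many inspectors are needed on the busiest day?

6

Schedule A1@1, A2@5, A3@5, A4@1: d1:6  d2:6  d3:6  d4:6  d5:6  d6:6  d7:3  d8:0  d9:0 — peak 6.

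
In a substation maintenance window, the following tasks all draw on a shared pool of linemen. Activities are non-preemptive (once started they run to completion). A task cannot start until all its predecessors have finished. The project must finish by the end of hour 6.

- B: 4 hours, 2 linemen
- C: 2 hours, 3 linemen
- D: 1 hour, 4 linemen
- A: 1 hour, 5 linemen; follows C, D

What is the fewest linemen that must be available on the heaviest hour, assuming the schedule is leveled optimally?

Early-start (B@1, C@1, D@1, A@3) gives peak 9: h1:9  h2:5  h3:7  h4:2  h5:0  h6:0.
Shift D→5, A→6.
Schedule B@1, C@1, D@5, A@6: h1:5  h2:5  h3:2  h4:2  h5:4  h6:5 — peak 5.

5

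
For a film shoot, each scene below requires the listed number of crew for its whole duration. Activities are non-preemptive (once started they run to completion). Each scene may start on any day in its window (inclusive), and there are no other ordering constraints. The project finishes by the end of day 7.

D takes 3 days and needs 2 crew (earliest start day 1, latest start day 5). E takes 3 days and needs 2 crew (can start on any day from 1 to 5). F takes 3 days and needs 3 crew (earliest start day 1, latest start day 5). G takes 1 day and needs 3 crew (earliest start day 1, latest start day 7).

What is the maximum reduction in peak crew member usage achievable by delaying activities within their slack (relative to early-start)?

Early-start peak: d1:10  d2:7  d3:7  d4:0  d5:0  d6:0  d7:0 ⇒ 10.
Leveled (D@1, E@1, F@4, G@7): d1:4  d2:4  d3:4  d4:3  d5:3  d6:3  d7:3 ⇒ 4.
Reduction 10 − 4 = 6.

6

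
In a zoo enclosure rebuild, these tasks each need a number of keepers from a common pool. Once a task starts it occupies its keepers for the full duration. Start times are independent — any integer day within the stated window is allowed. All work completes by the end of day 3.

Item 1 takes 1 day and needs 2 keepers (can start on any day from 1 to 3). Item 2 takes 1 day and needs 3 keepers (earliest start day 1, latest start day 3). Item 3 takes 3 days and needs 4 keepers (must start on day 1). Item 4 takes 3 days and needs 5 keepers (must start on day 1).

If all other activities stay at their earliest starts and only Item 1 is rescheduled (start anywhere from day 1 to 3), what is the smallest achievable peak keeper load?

Item 1@1: d1:14  d2:9  d3:9 → peak 14
Item 1@2: d1:12  d2:11  d3:9 → peak 12
Item 1@3: d1:12  d2:9  d3:11 → peak 12
Best is Item 1@2, peak 12.

12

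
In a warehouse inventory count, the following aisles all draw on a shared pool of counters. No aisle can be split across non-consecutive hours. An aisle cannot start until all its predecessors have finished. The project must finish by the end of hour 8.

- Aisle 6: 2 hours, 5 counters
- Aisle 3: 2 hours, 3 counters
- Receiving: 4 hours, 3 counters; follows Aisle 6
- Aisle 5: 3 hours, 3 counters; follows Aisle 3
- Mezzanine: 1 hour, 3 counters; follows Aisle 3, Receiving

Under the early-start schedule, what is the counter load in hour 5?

At early start, hour 5 has: Receiving, Aisle 5.
Demand: 3 + 3 = 6.

6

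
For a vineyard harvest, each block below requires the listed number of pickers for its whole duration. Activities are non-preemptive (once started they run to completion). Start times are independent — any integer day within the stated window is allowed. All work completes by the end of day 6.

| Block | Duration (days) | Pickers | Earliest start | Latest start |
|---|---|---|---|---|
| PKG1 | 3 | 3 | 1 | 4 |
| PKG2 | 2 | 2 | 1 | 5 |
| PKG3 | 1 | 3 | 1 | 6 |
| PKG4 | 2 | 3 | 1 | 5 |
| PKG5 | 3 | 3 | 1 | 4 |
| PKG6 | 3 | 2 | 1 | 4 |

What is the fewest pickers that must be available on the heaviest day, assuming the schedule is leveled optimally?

Early-start (PKG1@1, PKG2@1, PKG3@1, PKG4@1, PKG5@1, PKG6@1) gives peak 16: d1:16  d2:13  d3:8  d4:0  d5:0  d6:0.
Shift PKG3→4, PKG4→5, PKG5→4.
Schedule PKG1@1, PKG2@1, PKG3@4, PKG4@5, PKG5@4, PKG6@1: d1:7  d2:7  d3:5  d4:6  d5:6  d6:6 — peak 7.
Total picker-days = 37 over 6 days ⇒ peak ≥ ⌈37/6⌉ = 7, so 7 is optimal.

7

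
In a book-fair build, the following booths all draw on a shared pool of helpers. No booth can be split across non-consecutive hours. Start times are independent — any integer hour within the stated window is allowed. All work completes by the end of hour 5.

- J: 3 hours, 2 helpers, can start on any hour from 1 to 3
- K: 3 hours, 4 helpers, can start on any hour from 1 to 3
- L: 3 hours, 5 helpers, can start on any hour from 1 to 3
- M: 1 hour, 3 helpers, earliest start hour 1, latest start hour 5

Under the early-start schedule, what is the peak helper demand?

Early-start schedule: J@1, K@1, L@1, M@1.
Load per hour: hour 1: 14, hour 2: 11, hour 3: 11, hour 4: 0, hour 5: 0.
Peak is 14.

14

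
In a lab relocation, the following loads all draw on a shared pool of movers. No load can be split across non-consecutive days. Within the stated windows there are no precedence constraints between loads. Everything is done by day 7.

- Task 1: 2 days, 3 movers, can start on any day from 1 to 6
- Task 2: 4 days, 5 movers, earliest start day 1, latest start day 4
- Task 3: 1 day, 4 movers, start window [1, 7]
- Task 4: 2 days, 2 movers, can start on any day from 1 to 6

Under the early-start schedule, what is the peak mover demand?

Early-start schedule: Task 1@1, Task 2@1, Task 3@1, Task 4@1.
Load per day: day 1: 14, day 2: 10, day 3: 5, day 4: 5, day 5: 0, day 6: 0, day 7: 0.
Peak is 14.

14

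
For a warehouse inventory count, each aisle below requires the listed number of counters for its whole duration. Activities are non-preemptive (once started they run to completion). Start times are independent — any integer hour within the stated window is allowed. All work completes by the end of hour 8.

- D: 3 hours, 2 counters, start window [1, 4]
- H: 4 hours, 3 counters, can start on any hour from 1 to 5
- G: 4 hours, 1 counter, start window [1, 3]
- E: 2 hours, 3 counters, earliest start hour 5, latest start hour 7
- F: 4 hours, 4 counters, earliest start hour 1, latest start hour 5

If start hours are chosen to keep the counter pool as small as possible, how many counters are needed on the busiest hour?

Early-start (D@1, H@1, G@1, E@5, F@1) gives peak 10: h1:10  h2:10  h3:10  h4:8  h5:3  h6:3  h7:0  h8:0.
Shift F→5.
Schedule D@1, H@1, G@1, E@5, F@5: h1:6  h2:6  h3:6  h4:4  h5:7  h6:7  h7:4  h8:4 — peak 7.

7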